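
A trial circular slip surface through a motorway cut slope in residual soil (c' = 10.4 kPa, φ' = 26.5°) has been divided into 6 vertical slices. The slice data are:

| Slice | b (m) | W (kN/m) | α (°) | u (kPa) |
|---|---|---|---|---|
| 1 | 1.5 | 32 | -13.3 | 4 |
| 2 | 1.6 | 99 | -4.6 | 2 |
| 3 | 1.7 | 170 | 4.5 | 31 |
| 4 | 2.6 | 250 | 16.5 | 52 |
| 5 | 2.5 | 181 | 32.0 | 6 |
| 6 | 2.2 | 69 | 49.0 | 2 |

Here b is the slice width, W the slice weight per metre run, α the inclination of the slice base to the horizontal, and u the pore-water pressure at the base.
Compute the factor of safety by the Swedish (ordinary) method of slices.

FS = 1.84

Ordinary method of slices: FS = Σ[c'·Δl_i + (W_i cosα_i − u_i·Δl_i)·tanφ'] / Σ W_i sinα_i, with Δl_i = b_i / cosα_i.
Slice 1: Δl = 1.5/cos(-13.3°) = 1.541 m; N'_1 = 32·cos(-13.3°) − 4·1.541 = 25.0; c'Δl = 16.03; W sinα = -7.4
Slice 2: Δl = 1.6/cos(-4.6°) = 1.605 m; N'_2 = 99·cos(-4.6°) − 2·1.605 = 95.5; c'Δl = 16.69; W sinα = -7.9
Slice 3: Δl = 1.7/cos4.5° = 1.705 m; N'_3 = 170·cos4.5° − 31·1.705 = 116.6; c'Δl = 17.73; W sinα = 13.3
Slice 4: Δl = 2.6/cos16.5° = 2.712 m; N'_4 = 250·cos16.5° − 52·2.712 = 98.7; c'Δl = 28.20; W sinα = 71.0
Slice 5: Δl = 2.5/cos32.0° = 2.948 m; N'_5 = 181·cos32.0° − 6·2.948 = 135.8; c'Δl = 30.66; W sinα = 95.9
Slice 6: Δl = 2.2/cos49.0° = 3.353 m; N'_6 = 69·cos49.0° − 2·3.353 = 38.6; c'Δl = 34.87; W sinα = 52.1
Σc'Δl = 144.2 kN/m; ΣN' = 510.1 kN/m; ΣW sinα = 217.0 kN/m
Resisting = 144.2 + 510.1·tan26.5° = 144.2 + 254.3 = 398.5 kN/m
FS = 398.5 / 217.0 = 1.836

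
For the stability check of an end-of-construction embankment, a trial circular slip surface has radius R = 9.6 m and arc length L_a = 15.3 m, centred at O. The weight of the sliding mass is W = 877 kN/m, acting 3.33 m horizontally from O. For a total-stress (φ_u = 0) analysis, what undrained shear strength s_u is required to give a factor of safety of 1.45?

s_u = 28.8 kPa

FS = s_u·L_a·R / (W·d), so s_u = FS·W·d / (L_a·R).
s_u = 1.45·877·3.33 / (15.30·9.6) = 4234.6 / 146.88 = 28.83 kPa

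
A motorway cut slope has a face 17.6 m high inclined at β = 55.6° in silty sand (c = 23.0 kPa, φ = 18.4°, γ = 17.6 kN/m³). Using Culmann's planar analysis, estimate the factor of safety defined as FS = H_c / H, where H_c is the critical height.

FS = 1.14

H_c = (4c/γ) · sinβ cosφ / [1 − cos(β − φ)]
    = (4·23.0/17.6) · sin55.6°·cos18.4° / [1 − cos37.2°]
    = 5.227 · 0.7829 / 0.2035 = 20.11 m
FS = H_c / H = 20.11 / 17.6 = 1.143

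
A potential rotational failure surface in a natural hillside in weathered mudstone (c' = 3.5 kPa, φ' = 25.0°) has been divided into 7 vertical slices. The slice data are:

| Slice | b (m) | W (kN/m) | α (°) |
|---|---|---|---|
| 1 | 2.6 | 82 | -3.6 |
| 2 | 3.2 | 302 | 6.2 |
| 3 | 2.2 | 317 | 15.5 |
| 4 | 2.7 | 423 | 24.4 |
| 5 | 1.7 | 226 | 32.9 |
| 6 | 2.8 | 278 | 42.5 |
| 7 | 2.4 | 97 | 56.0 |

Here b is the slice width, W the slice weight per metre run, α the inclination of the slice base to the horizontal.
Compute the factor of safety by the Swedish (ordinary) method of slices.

FS = 1.16

Ordinary method of slices: FS = Σ[c'·Δl_i + (W_i cosα_i)·tanφ'] / Σ W_i sinα_i, with Δl_i = b_i / cosα_i.
Slice 1: Δl = 2.6/cos(-3.6°) = 2.605 m; N'_1 = 82·cos(-3.6°) = 81.8; c'Δl = 9.12; W sinα = -5.1
Slice 2: Δl = 3.2/cos6.2° = 3.219 m; N'_2 = 302·cos6.2° = 300.2; c'Δl = 11.27; W sinα = 32.6
Slice 3: Δl = 2.2/cos15.5° = 2.283 m; N'_3 = 317·cos15.5° = 305.5; c'Δl = 7.99; W sinα = 84.7
Slice 4: Δl = 2.7/cos24.4° = 2.965 m; N'_4 = 423·cos24.4° = 385.2; c'Δl = 10.38; W sinα = 174.7
Slice 5: Δl = 1.7/cos32.9° = 2.025 m; N'_5 = 226·cos32.9° = 189.8; c'Δl = 7.09; W sinα = 122.8
Slice 6: Δl = 2.8/cos42.5° = 3.798 m; N'_6 = 278·cos42.5° = 205.0; c'Δl = 13.29; W sinα = 187.8
Slice 7: Δl = 2.4/cos56.0° = 4.292 m; N'_7 = 97·cos56.0° = 54.2; c'Δl = 15.02; W sinα = 80.4
Σc'Δl = 74.2 kN/m; ΣN' = 1521.7 kN/m; ΣW sinα = 677.9 kN/m
Resisting = 74.2 + 1521.7·tan25.0° = 74.2 + 709.6 = 783.7 kN/m
FS = 783.7 / 677.9 = 1.156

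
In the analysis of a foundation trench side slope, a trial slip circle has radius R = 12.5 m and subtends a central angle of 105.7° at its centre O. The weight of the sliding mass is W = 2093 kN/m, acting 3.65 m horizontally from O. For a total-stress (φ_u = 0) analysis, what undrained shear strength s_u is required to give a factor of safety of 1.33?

s_u = 35.2 kPa

FS = s_u·L_a·R / (W·d), so s_u = FS·W·d / (L_a·R).
Arc length L_a = R·θ = 12.5·(105.7°·π/180) = 12.5·1.8448 = 23.06 m
s_u = 1.33·2093·3.65 / (23.06·12.5) = 10160.5 / 288.25 = 35.25 kPa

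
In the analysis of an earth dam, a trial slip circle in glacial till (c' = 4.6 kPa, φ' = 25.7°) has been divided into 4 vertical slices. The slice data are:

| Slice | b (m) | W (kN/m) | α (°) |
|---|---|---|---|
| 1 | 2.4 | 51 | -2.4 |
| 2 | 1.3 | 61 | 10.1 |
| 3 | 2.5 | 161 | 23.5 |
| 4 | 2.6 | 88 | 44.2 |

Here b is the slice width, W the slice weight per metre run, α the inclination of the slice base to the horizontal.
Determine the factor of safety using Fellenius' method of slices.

FS = 1.50

Ordinary method of slices: FS = Σ[c'·Δl_i + (W_i cosα_i)·tanφ'] / Σ W_i sinα_i, with Δl_i = b_i / cosα_i.
Slice 1: Δl = 2.4/cos(-2.4°) = 2.402 m; N'_1 = 51·cos(-2.4°) = 51.0; c'Δl = 11.05; W sinα = -2.1
Slice 2: Δl = 1.3/cos10.1° = 1.320 m; N'_2 = 61·cos10.1° = 60.1; c'Δl = 6.07; W sinα = 10.7
Slice 3: Δl = 2.5/cos23.5° = 2.726 m; N'_3 = 161·cos23.5° = 147.6; c'Δl = 12.54; W sinα = 64.2
Slice 4: Δl = 2.6/cos44.2° = 3.627 m; N'_4 = 88·cos44.2° = 63.1; c'Δl = 16.68; W sinα = 61.4
Σc'Δl = 46.3 kN/m; ΣN' = 321.7 kN/m; ΣW sinα = 134.1 kN/m
Resisting = 46.3 + 321.7·tan25.7° = 46.3 + 154.8 = 201.2 kN/m
FS = 201.2 / 134.1 = 1.500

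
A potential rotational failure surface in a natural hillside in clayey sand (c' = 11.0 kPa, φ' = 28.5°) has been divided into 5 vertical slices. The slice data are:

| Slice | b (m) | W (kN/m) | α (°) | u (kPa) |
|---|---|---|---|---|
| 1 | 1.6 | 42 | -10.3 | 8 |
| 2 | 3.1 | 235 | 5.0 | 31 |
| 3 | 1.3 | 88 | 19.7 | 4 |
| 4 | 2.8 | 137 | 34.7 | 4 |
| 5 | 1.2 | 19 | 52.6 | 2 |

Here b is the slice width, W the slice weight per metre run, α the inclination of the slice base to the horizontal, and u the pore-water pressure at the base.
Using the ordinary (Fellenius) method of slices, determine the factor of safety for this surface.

Ordinary method of slices: FS = Σ[c'·Δl_i + (W_i cosα_i − u_i·Δl_i)·tanφ'] / Σ W_i sinα_i, with Δl_i = b_i / cosα_i.
Slice 1: Δl = 1.6/cos(-10.3°) = 1.626 m; N'_1 = 42·cos(-10.3°) − 8·1.626 = 28.3; c'Δl = 17.89; W sinα = -7.5
Slice 2: Δl = 3.1/cos5.0° = 3.112 m; N'_2 = 235·cos5.0° − 31·3.112 = 137.6; c'Δl = 34.23; W sinα = 20.5
Slice 3: Δl = 1.3/cos19.7° = 1.381 m; N'_3 = 88·cos19.7° − 4·1.381 = 77.3; c'Δl = 15.19; W sinα = 29.7
Slice 4: Δl = 2.8/cos34.7° = 3.406 m; N'_4 = 137·cos34.7° − 4·3.406 = 99.0; c'Δl = 37.46; W sinα = 78.0
Slice 5: Δl = 1.2/cos52.6° = 1.976 m; N'_5 = 19·cos52.6° − 2·1.976 = 7.6; c'Δl = 21.73; W sinα = 15.1
Σc'Δl = 126.5 kN/m; ΣN' = 349.9 kN/m; ΣW sinα = 135.7 kN/m
Resisting = 126.5 + 349.9·tan28.5° = 126.5 + 190.0 = 316.5 kN/m
FS = 316.5 / 135.7 = 2.332

FS = 2.33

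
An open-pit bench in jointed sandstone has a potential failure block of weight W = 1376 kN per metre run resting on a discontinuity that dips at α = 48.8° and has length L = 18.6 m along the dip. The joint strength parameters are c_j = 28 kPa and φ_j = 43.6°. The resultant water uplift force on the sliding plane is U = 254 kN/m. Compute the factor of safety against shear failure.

Resolving the block weight along and normal to the plane and applying the Mohr–Coulomb strength on the joint:
N' = W cosα − U = 1376·cos48.8° − 254 = 652.4 kN/m
Driving force T = W sinα = 1376·sin48.8° = 1035.3 kN/m
Resisting force R = c_j·L + N'·tanφ_j = 28·18.6 + 652.4·tan43.6° = 520.8 + 621.2 = 1142.0 kN/m
FS = R / T = 1142.0 / 1035.3 = 1.103

FS = 1.10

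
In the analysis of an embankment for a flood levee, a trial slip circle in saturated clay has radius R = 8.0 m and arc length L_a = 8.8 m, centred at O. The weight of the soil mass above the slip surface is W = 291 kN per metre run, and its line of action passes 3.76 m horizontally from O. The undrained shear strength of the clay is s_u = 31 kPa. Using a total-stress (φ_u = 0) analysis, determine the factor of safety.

Taking moments about the centre O, the resisting moment is provided by the undrained shear strength acting along the arc:
M_R = s_u·L_a·R = 31·8.80·8.0 = 2182.4 kN·m/m
M_D = W·d = 291·3.76 = 1094.2 kN·m/m
FS = M_R / M_D = 2182.4 / 1094.2 = 1.995

FS = 1.99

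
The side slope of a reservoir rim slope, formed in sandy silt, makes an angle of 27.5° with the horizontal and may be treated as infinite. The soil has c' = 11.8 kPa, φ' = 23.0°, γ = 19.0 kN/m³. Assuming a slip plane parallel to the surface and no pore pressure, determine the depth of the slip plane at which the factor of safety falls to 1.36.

Setting FS = 1.36 in FS = [c' + γz cos²β tanφ'] / [γz sinβ cosβ] and solving for z:
z = c' / [γ cosβ (FS·sinβ − cosβ·tanφ')]
  = 11.8 / [19.0·cos27.5°·(1.36·sin27.5° − cos27.5°·tan23.0°)]
  = 11.8 / [19.0·0.8870·(1.36·0.4617 − 0.8870·0.4245)]
  = 11.8 / 4.2380 = 2.784 m

z = 2.78 m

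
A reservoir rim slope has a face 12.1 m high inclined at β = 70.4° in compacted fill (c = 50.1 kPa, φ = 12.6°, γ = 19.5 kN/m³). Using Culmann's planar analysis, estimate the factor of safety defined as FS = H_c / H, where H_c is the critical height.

H_c = (4c/γ) · sinβ cosφ / [1 − cos(β − φ)]
    = (4·50.1/19.5) · sin70.4°·cos12.6° / [1 − cos57.8°]
    = 10.277 · 0.9194 / 0.4671 = 20.23 m
FS = H_c / H = 20.23 / 12.1 = 1.672

FS = 1.67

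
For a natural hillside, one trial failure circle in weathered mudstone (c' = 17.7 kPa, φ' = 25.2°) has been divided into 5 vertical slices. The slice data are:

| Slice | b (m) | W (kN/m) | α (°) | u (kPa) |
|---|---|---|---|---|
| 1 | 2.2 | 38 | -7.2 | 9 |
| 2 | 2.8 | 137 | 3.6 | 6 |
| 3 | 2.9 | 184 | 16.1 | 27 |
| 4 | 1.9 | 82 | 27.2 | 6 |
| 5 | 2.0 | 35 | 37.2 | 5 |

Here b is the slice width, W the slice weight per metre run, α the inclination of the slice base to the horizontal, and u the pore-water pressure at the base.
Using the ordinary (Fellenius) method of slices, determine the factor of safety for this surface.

Ordinary method of slices: FS = Σ[c'·Δl_i + (W_i cosα_i − u_i·Δl_i)·tanφ'] / Σ W_i sinα_i, with Δl_i = b_i / cosα_i.
Slice 1: Δl = 2.2/cos(-7.2°) = 2.217 m; N'_1 = 38·cos(-7.2°) − 9·2.217 = 17.7; c'Δl = 39.25; W sinα = -4.8
Slice 2: Δl = 2.8/cos3.6° = 2.806 m; N'_2 = 137·cos3.6° − 6·2.806 = 119.9; c'Δl = 49.66; W sinα = 8.6
Slice 3: Δl = 2.9/cos16.1° = 3.018 m; N'_3 = 184·cos16.1° − 27·3.018 = 95.3; c'Δl = 53.43; W sinα = 51.0
Slice 4: Δl = 1.9/cos27.2° = 2.136 m; N'_4 = 82·cos27.2° − 6·2.136 = 60.1; c'Δl = 37.81; W sinα = 37.5
Slice 5: Δl = 2.0/cos37.2° = 2.511 m; N'_5 = 35·cos37.2° − 5·2.511 = 15.3; c'Δl = 44.44; W sinα = 21.2
Σc'Δl = 224.6 kN/m; ΣN' = 308.4 kN/m; ΣW sinα = 113.5 kN/m
Resisting = 224.6 + 308.4·tan25.2° = 224.6 + 145.1 = 369.7 kN/m
FS = 369.7 / 113.5 = 3.257

FS = 3.26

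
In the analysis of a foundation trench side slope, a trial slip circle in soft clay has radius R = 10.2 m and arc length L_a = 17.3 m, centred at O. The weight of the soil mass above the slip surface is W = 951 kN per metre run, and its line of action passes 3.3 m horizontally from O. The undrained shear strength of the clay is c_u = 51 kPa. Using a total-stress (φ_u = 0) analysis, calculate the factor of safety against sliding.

Taking moments about the centre O, the resisting moment is provided by the undrained shear strength acting along the arc:
M_R = c_u·L_a·R = 51·17.30·10.2 = 8999.5 kN·m/m
M_D = W·d = 951·3.3 = 3138.3 kN·m/m
FS = M_R / M_D = 8999.5 / 3138.3 = 2.868

FS = 2.87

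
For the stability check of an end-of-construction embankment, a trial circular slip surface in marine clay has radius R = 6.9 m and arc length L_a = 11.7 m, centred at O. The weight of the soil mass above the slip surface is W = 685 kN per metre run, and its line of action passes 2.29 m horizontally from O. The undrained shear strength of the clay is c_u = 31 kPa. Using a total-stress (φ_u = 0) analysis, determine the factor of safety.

FS = 1.60

Taking moments about the centre O, the resisting moment is provided by the undrained shear strength acting along the arc:
M_R = c_u·L_a·R = 31·11.70·6.9 = 2502.6 kN·m/m
M_D = W·d = 685·2.29 = 1568.7 kN·m/m
FS = M_R / M_D = 2502.6 / 1568.7 = 1.595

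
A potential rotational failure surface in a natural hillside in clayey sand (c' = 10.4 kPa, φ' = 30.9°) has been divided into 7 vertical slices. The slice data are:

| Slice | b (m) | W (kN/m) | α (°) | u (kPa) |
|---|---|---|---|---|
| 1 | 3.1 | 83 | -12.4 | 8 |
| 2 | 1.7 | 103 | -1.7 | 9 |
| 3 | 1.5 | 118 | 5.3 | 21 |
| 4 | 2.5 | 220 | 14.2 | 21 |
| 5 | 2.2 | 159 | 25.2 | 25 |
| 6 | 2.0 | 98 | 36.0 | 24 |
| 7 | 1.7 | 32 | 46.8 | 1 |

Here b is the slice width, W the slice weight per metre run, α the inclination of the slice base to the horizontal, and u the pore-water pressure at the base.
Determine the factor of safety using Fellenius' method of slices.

Ordinary method of slices: FS = Σ[c'·Δl_i + (W_i cosα_i − u_i·Δl_i)·tanφ'] / Σ W_i sinα_i, with Δl_i = b_i / cosα_i.
Slice 1: Δl = 3.1/cos(-12.4°) = 3.174 m; N'_1 = 83·cos(-12.4°) − 8·3.174 = 55.7; c'Δl = 33.01; W sinα = -17.8
Slice 2: Δl = 1.7/cos(-1.7°) = 1.701 m; N'_2 = 103·cos(-1.7°) − 9·1.701 = 87.6; c'Δl = 17.69; W sinα = -3.1
Slice 3: Δl = 1.5/cos5.3° = 1.506 m; N'_3 = 118·cos5.3° − 21·1.506 = 85.9; c'Δl = 15.67; W sinα = 10.9
Slice 4: Δl = 2.5/cos14.2° = 2.579 m; N'_4 = 220·cos14.2° − 21·2.579 = 159.1; c'Δl = 26.82; W sinα = 54.0
Slice 5: Δl = 2.2/cos25.2° = 2.431 m; N'_5 = 159·cos25.2° − 25·2.431 = 83.1; c'Δl = 25.29; W sinα = 67.7
Slice 6: Δl = 2.0/cos36.0° = 2.472 m; N'_6 = 98·cos36.0° − 24·2.472 = 20.0; c'Δl = 25.71; W sinα = 57.6
Slice 7: Δl = 1.7/cos46.8° = 2.483 m; N'_7 = 32·cos46.8° − 1·2.483 = 19.4; c'Δl = 25.83; W sinα = 23.3
Σc'Δl = 170.0 kN/m; ΣN' = 510.8 kN/m; ΣW sinα = 192.6 kN/m
Resisting = 170.0 + 510.8·tan30.9° = 170.0 + 305.7 = 475.7 kN/m
FS = 475.7 / 192.6 = 2.470

FS = 2.47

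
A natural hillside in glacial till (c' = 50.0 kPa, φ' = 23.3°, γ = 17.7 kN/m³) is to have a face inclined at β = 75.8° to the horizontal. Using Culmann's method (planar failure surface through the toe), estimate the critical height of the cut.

H_c = 25.72 m

Culmann's analysis gives the critical failure plane at α_cr = (β + φ')/2 = (75.8 + 23.3)/2 = 49.5°, and the critical height
H_c = (4c'/γ) · sinβ cosφ' / [1 − cos(β − φ')]
    = (4·50.0/17.7) · sin75.8°·cos23.3° / [1 − cos(52.5°)]
    = 11.299 · 0.9694·0.9184 / [1 − 0.6088]
    = 11.299 · 0.8904 / 0.3912
    = 25.72 m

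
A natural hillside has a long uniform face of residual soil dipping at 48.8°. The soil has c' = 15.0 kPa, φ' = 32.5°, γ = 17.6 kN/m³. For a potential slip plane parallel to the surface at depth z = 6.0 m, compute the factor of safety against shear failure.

FS = 0.84

For an infinite slope with a slip plane parallel to the surface (no pore pressure): FS = [c' + γz cos²β tanφ'] / [γz sinβ cosβ].
γz = 17.6·6.0 = 105.60 kN/m²
Numerator = 15.0 + 105.60·cos²48.8°·tan32.5° = 15.0 + 105.60·0.4339·0.6371 = 44.189 kPa
Denominator = 105.60·sin48.8°·cos48.8° = 105.60·0.7524·0.6587 = 52.336 kPa
FS = 44.189 / 52.336 = 0.844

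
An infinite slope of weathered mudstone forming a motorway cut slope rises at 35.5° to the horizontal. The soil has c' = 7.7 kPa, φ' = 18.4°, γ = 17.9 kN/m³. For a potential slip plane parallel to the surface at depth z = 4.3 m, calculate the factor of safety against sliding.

For an infinite slope with a slip plane parallel to the surface (no pore pressure): FS = [c' + γz cos²β tanφ'] / [γz sinβ cosβ].
γz = 17.9·4.3 = 76.97 kN/m²
Numerator = 7.7 + 76.97·cos²35.5°·tan18.4° = 7.7 + 76.97·0.6628·0.3327 = 24.670 kPa
Denominator = 76.97·sin35.5°·cos35.5° = 76.97·0.5807·0.8141 = 36.388 kPa
FS = 24.670 / 36.388 = 0.678

FS = 0.68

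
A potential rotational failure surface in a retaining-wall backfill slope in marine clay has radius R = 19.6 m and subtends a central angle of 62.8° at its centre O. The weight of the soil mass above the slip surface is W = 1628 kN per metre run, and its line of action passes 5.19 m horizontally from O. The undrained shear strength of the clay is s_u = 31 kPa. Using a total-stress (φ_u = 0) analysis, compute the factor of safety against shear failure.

Taking moments about the centre O, the resisting moment is provided by the undrained shear strength acting along the arc:
Arc length L_a = R·θ = 19.6·(62.8°·π/180) = 19.6·1.0961 = 21.48 m
M_R = s_u·L_a·R = 31·21.48·19.6 = 13053.0 kN·m/m
M_D = W·d = 1628·5.19 = 8449.3 kN·m/m
FS = M_R / M_D = 13053.0 / 8449.3 = 1.545

FS = 1.54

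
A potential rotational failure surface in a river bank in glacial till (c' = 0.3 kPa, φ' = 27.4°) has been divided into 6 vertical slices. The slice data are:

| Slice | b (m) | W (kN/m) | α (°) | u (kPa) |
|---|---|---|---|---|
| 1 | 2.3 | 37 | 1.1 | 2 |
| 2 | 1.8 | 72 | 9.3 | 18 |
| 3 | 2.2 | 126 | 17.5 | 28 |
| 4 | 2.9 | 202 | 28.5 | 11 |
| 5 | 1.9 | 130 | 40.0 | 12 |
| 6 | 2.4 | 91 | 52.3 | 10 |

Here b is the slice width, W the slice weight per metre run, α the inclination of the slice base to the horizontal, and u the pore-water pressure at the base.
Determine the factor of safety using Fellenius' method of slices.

FS = 0.62

Ordinary method of slices: FS = Σ[c'·Δl_i + (W_i cosα_i − u_i·Δl_i)·tanφ'] / Σ W_i sinα_i, with Δl_i = b_i / cosα_i.
Slice 1: Δl = 2.3/cos1.1° = 2.300 m; N'_1 = 37·cos1.1° − 2·2.300 = 32.4; c'Δl = 0.69; W sinα = 0.7
Slice 2: Δl = 1.8/cos9.3° = 1.824 m; N'_2 = 72·cos9.3° − 18·1.824 = 38.2; c'Δl = 0.55; W sinα = 11.6
Slice 3: Δl = 2.2/cos17.5° = 2.307 m; N'_3 = 126·cos17.5° − 28·2.307 = 55.6; c'Δl = 0.69; W sinα = 37.9
Slice 4: Δl = 2.9/cos28.5° = 3.300 m; N'_4 = 202·cos28.5° − 11·3.300 = 141.2; c'Δl = 0.99; W sinα = 96.4
Slice 5: Δl = 1.9/cos40.0° = 2.480 m; N'_5 = 130·cos40.0° − 12·2.480 = 69.8; c'Δl = 0.74; W sinα = 83.6
Slice 6: Δl = 2.4/cos52.3° = 3.925 m; N'_6 = 91·cos52.3° − 10·3.925 = 16.4; c'Δl = 1.18; W sinα = 72.0
Σc'Δl = 4.8 kN/m; ΣN' = 353.6 kN/m; ΣW sinα = 302.2 kN/m
Resisting = 4.8 + 353.6·tan27.4° = 4.8 + 183.3 = 188.2 kN/m
FS = 188.2 / 302.2 = 0.623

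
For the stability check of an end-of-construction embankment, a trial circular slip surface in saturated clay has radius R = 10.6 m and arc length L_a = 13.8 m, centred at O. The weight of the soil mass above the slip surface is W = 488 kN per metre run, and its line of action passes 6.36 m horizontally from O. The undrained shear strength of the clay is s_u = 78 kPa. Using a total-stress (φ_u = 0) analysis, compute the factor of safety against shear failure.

FS = 3.68

Taking moments about the centre O, the resisting moment is provided by the undrained shear strength acting along the arc:
M_R = s_u·L_a·R = 78·13.80·10.6 = 11409.8 kN·m/m
M_D = W·d = 488·6.36 = 3103.7 kN·m/m
FS = M_R / M_D = 11409.8 / 3103.7 = 3.676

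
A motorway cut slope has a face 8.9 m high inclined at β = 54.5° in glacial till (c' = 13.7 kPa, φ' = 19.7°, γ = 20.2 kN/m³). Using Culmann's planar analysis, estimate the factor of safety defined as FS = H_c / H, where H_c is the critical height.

H_c = (4c'/γ) · sinβ cosφ' / [1 − cos(β − φ')]
    = (4·13.7/20.2) · sin54.5°·cos19.7° / [1 − cos34.8°]
    = 2.713 · 0.7665 / 0.1789 = 11.63 m
FS = H_c / H = 11.63 / 8.9 = 1.306

FS = 1.31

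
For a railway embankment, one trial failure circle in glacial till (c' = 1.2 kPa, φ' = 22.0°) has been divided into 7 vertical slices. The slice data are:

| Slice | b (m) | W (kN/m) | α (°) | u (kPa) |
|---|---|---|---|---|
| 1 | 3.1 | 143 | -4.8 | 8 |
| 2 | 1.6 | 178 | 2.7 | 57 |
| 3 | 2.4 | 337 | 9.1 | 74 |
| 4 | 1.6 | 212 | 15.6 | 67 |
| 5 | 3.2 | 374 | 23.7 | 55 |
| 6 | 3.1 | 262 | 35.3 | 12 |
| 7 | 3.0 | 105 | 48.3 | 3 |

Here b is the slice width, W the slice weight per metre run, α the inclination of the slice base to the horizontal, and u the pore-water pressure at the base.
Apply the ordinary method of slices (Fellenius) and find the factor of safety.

Ordinary method of slices: FS = Σ[c'·Δl_i + (W_i cosα_i − u_i·Δl_i)·tanφ'] / Σ W_i sinα_i, with Δl_i = b_i / cosα_i.
Slice 1: Δl = 3.1/cos(-4.8°) = 3.111 m; N'_1 = 143·cos(-4.8°) − 8·3.111 = 117.6; c'Δl = 3.73; W sinα = -12.0
Slice 2: Δl = 1.6/cos2.7° = 1.602 m; N'_2 = 178·cos2.7° − 57·1.602 = 86.5; c'Δl = 1.92; W sinα = 8.4
Slice 3: Δl = 2.4/cos9.1° = 2.431 m; N'_3 = 337·cos9.1° − 74·2.431 = 152.9; c'Δl = 2.92; W sinα = 53.3
Slice 4: Δl = 1.6/cos15.6° = 1.661 m; N'_4 = 212·cos15.6° − 67·1.661 = 92.9; c'Δl = 1.99; W sinα = 57.0
Slice 5: Δl = 3.2/cos23.7° = 3.495 m; N'_5 = 374·cos23.7° − 55·3.495 = 150.2; c'Δl = 4.19; W sinα = 150.3
Slice 6: Δl = 3.1/cos35.3° = 3.798 m; N'_6 = 262·cos35.3° − 12·3.798 = 168.2; c'Δl = 4.56; W sinα = 151.4
Slice 7: Δl = 3.0/cos48.3° = 4.510 m; N'_7 = 105·cos48.3° − 3·4.510 = 56.3; c'Δl = 5.41; W sinα = 78.4
Σc'Δl = 24.7 kN/m; ΣN' = 824.7 kN/m; ΣW sinα = 486.9 kN/m
Resisting = 24.7 + 824.7·tan22.0° = 24.7 + 333.2 = 357.9 kN/m
FS = 357.9 / 486.9 = 0.735

FS = 0.74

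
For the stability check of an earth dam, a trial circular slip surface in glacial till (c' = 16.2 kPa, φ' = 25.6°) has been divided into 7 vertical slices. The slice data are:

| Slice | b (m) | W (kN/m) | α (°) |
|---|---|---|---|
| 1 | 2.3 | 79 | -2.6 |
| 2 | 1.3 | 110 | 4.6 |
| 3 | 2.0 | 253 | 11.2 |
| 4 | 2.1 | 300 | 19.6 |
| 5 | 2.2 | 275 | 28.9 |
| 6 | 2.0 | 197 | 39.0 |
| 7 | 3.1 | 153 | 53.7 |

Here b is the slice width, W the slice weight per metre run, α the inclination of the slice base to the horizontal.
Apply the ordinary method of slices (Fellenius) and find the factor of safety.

FS = 1.63

Ordinary method of slices: FS = Σ[c'·Δl_i + (W_i cosα_i)·tanφ'] / Σ W_i sinα_i, with Δl_i = b_i / cosα_i.
Slice 1: Δl = 2.3/cos(-2.6°) = 2.302 m; N'_1 = 79·cos(-2.6°) = 78.9; c'Δl = 37.30; W sinα = -3.6
Slice 2: Δl = 1.3/cos4.6° = 1.304 m; N'_2 = 110·cos4.6° = 109.6; c'Δl = 21.13; W sinα = 8.8
Slice 3: Δl = 2.0/cos11.2° = 2.039 m; N'_3 = 253·cos11.2° = 248.2; c'Δl = 33.03; W sinα = 49.1
Slice 4: Δl = 2.1/cos19.6° = 2.229 m; N'_4 = 300·cos19.6° = 282.6; c'Δl = 36.11; W sinα = 100.6
Slice 5: Δl = 2.2/cos28.9° = 2.513 m; N'_5 = 275·cos28.9° = 240.8; c'Δl = 40.71; W sinα = 132.9
Slice 6: Δl = 2.0/cos39.0° = 2.574 m; N'_6 = 197·cos39.0° = 153.1; c'Δl = 41.69; W sinα = 124.0
Slice 7: Δl = 3.1/cos53.7° = 5.236 m; N'_7 = 153·cos53.7° = 90.6; c'Δl = 84.83; W sinα = 123.3
Σc'Δl = 294.8 kN/m; ΣN' = 1203.8 kN/m; ΣW sinα = 535.2 kN/m
Resisting = 294.8 + 1203.8·tan25.6° = 294.8 + 576.8 = 871.6 kN/m
FS = 871.6 / 535.2 = 1.628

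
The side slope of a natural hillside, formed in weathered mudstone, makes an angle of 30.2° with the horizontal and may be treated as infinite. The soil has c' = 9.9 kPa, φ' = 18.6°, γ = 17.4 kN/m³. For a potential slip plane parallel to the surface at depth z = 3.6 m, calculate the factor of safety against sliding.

FS = 0.94

For an infinite slope with a slip plane parallel to the surface (no pore pressure): FS = [c' + γz cos²β tanφ'] / [γz sinβ cosβ].
γz = 17.4·3.6 = 62.64 kN/m²
Numerator = 9.9 + 62.64·cos²30.2°·tan18.6° = 9.9 + 62.64·0.7470·0.3365 = 25.647 kPa
Denominator = 62.64·sin30.2°·cos30.2° = 62.64·0.5030·0.8643 = 27.233 kPa
FS = 25.647 / 27.233 = 0.942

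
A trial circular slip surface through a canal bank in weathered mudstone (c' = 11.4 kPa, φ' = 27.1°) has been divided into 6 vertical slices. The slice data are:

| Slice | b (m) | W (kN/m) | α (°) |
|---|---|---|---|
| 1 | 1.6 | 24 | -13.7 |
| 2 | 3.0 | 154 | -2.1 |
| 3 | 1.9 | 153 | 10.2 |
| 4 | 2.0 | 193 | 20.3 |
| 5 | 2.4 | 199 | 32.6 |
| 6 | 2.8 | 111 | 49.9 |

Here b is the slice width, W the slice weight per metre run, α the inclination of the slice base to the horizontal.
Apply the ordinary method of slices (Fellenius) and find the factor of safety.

FS = 2.05

Ordinary method of slices: FS = Σ[c'·Δl_i + (W_i cosα_i)·tanφ'] / Σ W_i sinα_i, with Δl_i = b_i / cosα_i.
Slice 1: Δl = 1.6/cos(-13.7°) = 1.647 m; N'_1 = 24·cos(-13.7°) = 23.3; c'Δl = 18.77; W sinα = -5.7
Slice 2: Δl = 3.0/cos(-2.1°) = 3.002 m; N'_2 = 154·cos(-2.1°) = 153.9; c'Δl = 34.22; W sinα = -5.6
Slice 3: Δl = 1.9/cos10.2° = 1.931 m; N'_3 = 153·cos10.2° = 150.6; c'Δl = 22.01; W sinα = 27.1
Slice 4: Δl = 2.0/cos20.3° = 2.132 m; N'_4 = 193·cos20.3° = 181.0; c'Δl = 24.31; W sinα = 67.0
Slice 5: Δl = 2.4/cos32.6° = 2.849 m; N'_5 = 199·cos32.6° = 167.6; c'Δl = 32.48; W sinα = 107.2
Slice 6: Δl = 2.8/cos49.9° = 4.347 m; N'_6 = 111·cos49.9° = 71.5; c'Δl = 49.56; W sinα = 84.9
Σc'Δl = 181.3 kN/m; ΣN' = 748.0 kN/m; ΣW sinα = 274.8 kN/m
Resisting = 181.3 + 748.0·tan27.1° = 181.3 + 382.7 = 564.1 kN/m
FS = 564.1 / 274.8 = 2.052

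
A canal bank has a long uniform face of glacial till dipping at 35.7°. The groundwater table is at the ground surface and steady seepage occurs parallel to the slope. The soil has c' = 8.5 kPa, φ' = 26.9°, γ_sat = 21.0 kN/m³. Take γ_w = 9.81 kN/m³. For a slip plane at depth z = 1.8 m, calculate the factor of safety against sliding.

With seepage parallel to the slope and the water table at the surface, the effective normal stress on the slip plane uses the buoyant unit weight γ' = γ_sat − γ_w while the driving shear stress uses γ_sat:
FS = [c' + γ' z cos²β tanφ'] / [γ_sat z sinβ cosβ]
γ' = 21.0 − 9.81 = 11.19 kN/m³
Numerator = 8.5 + 11.19·1.8·cos²35.7°·tan26.9° = 8.5 + 11.19·1.8·0.6595·0.5073 = 15.239 kPa
Denominator = 21.0·1.8·sin35.7°·cos35.7° = 21.0·1.8·0.5835·0.8121 = 17.913 kPa
FS = 15.239 / 17.913 = 0.851

FS = 0.85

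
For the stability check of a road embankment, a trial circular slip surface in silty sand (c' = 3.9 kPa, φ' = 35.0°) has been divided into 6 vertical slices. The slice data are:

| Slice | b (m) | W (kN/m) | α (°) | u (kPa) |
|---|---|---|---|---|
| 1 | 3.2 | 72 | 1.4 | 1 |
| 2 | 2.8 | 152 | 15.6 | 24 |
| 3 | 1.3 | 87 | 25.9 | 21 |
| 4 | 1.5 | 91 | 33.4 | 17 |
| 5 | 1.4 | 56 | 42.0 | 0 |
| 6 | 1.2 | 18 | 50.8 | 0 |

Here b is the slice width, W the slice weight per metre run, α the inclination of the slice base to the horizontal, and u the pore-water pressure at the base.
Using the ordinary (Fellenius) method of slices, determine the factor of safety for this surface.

Ordinary method of slices: FS = Σ[c'·Δl_i + (W_i cosα_i − u_i·Δl_i)·tanφ'] / Σ W_i sinα_i, with Δl_i = b_i / cosα_i.
Slice 1: Δl = 3.2/cos1.4° = 3.201 m; N'_1 = 72·cos1.4° − 1·3.201 = 68.8; c'Δl = 12.48; W sinα = 1.8
Slice 2: Δl = 2.8/cos15.6° = 2.907 m; N'_2 = 152·cos15.6° − 24·2.907 = 76.6; c'Δl = 11.34; W sinα = 40.9
Slice 3: Δl = 1.3/cos25.9° = 1.445 m; N'_3 = 87·cos25.9° − 21·1.445 = 47.9; c'Δl = 5.64; W sinα = 38.0
Slice 4: Δl = 1.5/cos33.4° = 1.797 m; N'_4 = 91·cos33.4° − 17·1.797 = 45.4; c'Δl = 7.01; W sinα = 50.1
Slice 5: Δl = 1.4/cos42.0° = 1.884 m; N'_5 = 56·cos42.0° − 0·1.884 = 41.6; c'Δl = 7.35; W sinα = 37.5
Slice 6: Δl = 1.2/cos50.8° = 1.899 m; N'_6 = 18·cos50.8° − 0·1.899 = 11.4; c'Δl = 7.40; W sinα = 13.9
Σc'Δl = 51.2 kN/m; ΣN' = 291.7 kN/m; ΣW sinα = 182.2 kN/m
Resisting = 51.2 + 291.7·tan35.0° = 51.2 + 204.3 = 255.5 kN/m
FS = 255.5 / 182.2 = 1.403

FS = 1.40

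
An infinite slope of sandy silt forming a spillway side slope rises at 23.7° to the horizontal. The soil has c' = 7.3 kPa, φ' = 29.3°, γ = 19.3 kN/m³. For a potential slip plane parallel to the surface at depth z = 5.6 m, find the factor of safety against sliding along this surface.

For an infinite slope with a slip plane parallel to the surface (no pore pressure): FS = [c' + γz cos²β tanφ'] / [γz sinβ cosβ].
γz = 19.3·5.6 = 108.08 kN/m²
Numerator = 7.3 + 108.08·cos²23.7°·tan29.3° = 7.3 + 108.08·0.8384·0.5612 = 58.153 kPa
Denominator = 108.08·sin23.7°·cos23.7° = 108.08·0.4019·0.9157 = 39.779 kPa
FS = 58.153 / 39.779 = 1.462

FS = 1.46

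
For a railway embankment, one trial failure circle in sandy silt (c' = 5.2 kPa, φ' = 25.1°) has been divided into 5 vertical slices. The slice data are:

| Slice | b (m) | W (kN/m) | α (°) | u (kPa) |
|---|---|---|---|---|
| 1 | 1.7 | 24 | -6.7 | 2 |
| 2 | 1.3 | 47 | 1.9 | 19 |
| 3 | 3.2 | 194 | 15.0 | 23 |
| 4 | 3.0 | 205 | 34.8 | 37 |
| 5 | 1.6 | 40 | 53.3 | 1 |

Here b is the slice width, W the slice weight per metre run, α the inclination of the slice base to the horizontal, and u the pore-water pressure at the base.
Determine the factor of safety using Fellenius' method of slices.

Ordinary method of slices: FS = Σ[c'·Δl_i + (W_i cosα_i − u_i·Δl_i)·tanφ'] / Σ W_i sinα_i, with Δl_i = b_i / cosα_i.
Slice 1: Δl = 1.7/cos(-6.7°) = 1.712 m; N'_1 = 24·cos(-6.7°) − 2·1.712 = 20.4; c'Δl = 8.90; W sinα = -2.8
Slice 2: Δl = 1.3/cos1.9° = 1.301 m; N'_2 = 47·cos1.9° − 19·1.301 = 22.3; c'Δl = 6.76; W sinα = 1.6
Slice 3: Δl = 3.2/cos15.0° = 3.313 m; N'_3 = 194·cos15.0° − 23·3.313 = 111.2; c'Δl = 17.23; W sinα = 50.2
Slice 4: Δl = 3.0/cos34.8° = 3.653 m; N'_4 = 205·cos34.8° − 37·3.653 = 33.2; c'Δl = 19.00; W sinα = 117.0
Slice 5: Δl = 1.6/cos53.3° = 2.677 m; N'_5 = 40·cos53.3° − 1·2.677 = 21.2; c'Δl = 13.92; W sinα = 32.1
Σc'Δl = 65.8 kN/m; ΣN' = 208.3 kN/m; ΣW sinα = 198.0 kN/m
Resisting = 65.8 + 208.3·tan25.1° = 65.8 + 97.6 = 163.4 kN/m
FS = 163.4 / 198.0 = 0.825

FS = 0.82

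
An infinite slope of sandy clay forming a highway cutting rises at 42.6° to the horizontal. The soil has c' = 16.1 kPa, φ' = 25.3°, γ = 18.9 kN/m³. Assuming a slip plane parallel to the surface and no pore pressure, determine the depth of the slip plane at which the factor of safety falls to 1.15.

Setting FS = 1.15 in FS = [c' + γz cos²β tanφ'] / [γz sinβ cosβ] and solving for z:
z = c' / [γ cosβ (FS·sinβ − cosβ·tanφ')]
  = 16.1 / [18.9·cos42.6°·(1.15·sin42.6° − cos42.6°·tan25.3°)]
  = 16.1 / [18.9·0.7361·(1.15·0.6769 − 0.7361·0.4727)]
  = 16.1 / 5.9886 = 2.688 m

z = 2.69 m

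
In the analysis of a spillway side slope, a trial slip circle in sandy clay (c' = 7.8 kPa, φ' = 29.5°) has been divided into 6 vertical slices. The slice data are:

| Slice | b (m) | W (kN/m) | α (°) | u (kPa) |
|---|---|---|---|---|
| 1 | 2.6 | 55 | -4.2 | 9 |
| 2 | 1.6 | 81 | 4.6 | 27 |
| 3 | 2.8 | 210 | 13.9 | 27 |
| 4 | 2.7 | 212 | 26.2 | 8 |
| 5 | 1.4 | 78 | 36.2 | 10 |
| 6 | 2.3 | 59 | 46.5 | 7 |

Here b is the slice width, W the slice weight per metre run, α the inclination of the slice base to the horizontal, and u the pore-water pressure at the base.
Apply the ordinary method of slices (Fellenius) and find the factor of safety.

FS = 1.52

Ordinary method of slices: FS = Σ[c'·Δl_i + (W_i cosα_i − u_i·Δl_i)·tanφ'] / Σ W_i sinα_i, with Δl_i = b_i / cosα_i.
Slice 1: Δl = 2.6/cos(-4.2°) = 2.607 m; N'_1 = 55·cos(-4.2°) − 9·2.607 = 31.4; c'Δl = 20.33; W sinα = -4.0
Slice 2: Δl = 1.6/cos4.6° = 1.605 m; N'_2 = 81·cos4.6° − 27·1.605 = 37.4; c'Δl = 12.52; W sinα = 6.5
Slice 3: Δl = 2.8/cos13.9° = 2.884 m; N'_3 = 210·cos13.9° − 27·2.884 = 126.0; c'Δl = 22.50; W sinα = 50.4
Slice 4: Δl = 2.7/cos26.2° = 3.009 m; N'_4 = 212·cos26.2° − 8·3.009 = 166.1; c'Δl = 23.47; W sinα = 93.6
Slice 5: Δl = 1.4/cos36.2° = 1.735 m; N'_5 = 78·cos36.2° − 10·1.735 = 45.6; c'Δl = 13.53; W sinα = 46.1
Slice 6: Δl = 2.3/cos46.5° = 3.341 m; N'_6 = 59·cos46.5° − 7·3.341 = 17.2; c'Δl = 26.06; W sinα = 42.8
Σc'Δl = 118.4 kN/m; ΣN' = 423.7 kN/m; ΣW sinα = 235.4 kN/m
Resisting = 118.4 + 423.7·tan29.5° = 118.4 + 239.7 = 358.1 kN/m
FS = 358.1 / 235.4 = 1.522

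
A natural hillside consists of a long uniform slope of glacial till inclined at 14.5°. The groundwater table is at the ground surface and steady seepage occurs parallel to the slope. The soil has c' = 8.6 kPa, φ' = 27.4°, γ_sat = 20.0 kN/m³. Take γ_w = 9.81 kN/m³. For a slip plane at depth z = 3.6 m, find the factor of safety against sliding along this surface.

With seepage parallel to the slope and the water table at the surface, the effective normal stress on the slip plane uses the buoyant unit weight γ' = γ_sat − γ_w while the driving shear stress uses γ_sat:
FS = [c' + γ' z cos²β tanφ'] / [γ_sat z sinβ cosβ]
γ' = 20.0 − 9.81 = 10.19 kN/m³
Numerator = 8.6 + 10.19·3.6·cos²14.5°·tan27.4° = 8.6 + 10.19·3.6·0.9373·0.5184 = 26.423 kPa
Denominator = 20.0·3.6·sin14.5°·cos14.5° = 20.0·3.6·0.2504·0.9681 = 17.453 kPa
FS = 26.423 / 17.453 = 1.514

FS = 1.51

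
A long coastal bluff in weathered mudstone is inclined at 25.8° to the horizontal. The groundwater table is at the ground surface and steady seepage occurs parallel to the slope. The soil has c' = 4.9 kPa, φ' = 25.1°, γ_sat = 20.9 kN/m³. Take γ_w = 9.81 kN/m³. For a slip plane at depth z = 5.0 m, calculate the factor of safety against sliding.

With seepage parallel to the slope and the water table at the surface, the effective normal stress on the slip plane uses the buoyant unit weight γ' = γ_sat − γ_w while the driving shear stress uses γ_sat:
FS = [c' + γ' z cos²β tanφ'] / [γ_sat z sinβ cosβ]
γ' = 20.9 − 9.81 = 11.09 kN/m³
Numerator = 4.9 + 11.09·5.0·cos²25.8°·tan25.1° = 4.9 + 11.09·5.0·0.8106·0.4684 = 25.954 kPa
Denominator = 20.9·5.0·sin25.8°·cos25.8° = 20.9·5.0·0.4352·0.9003 = 40.948 kPa
FS = 25.954 / 40.948 = 0.634

FS = 0.63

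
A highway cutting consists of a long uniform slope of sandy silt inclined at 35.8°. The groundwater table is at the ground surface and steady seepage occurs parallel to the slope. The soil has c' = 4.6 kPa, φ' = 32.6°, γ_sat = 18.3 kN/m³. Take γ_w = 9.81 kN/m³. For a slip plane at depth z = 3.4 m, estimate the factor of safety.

FS = 0.57

With seepage parallel to the slope and the water table at the surface, the effective normal stress on the slip plane uses the buoyant unit weight γ' = γ_sat − γ_w while the driving shear stress uses γ_sat:
FS = [c' + γ' z cos²β tanφ'] / [γ_sat z sinβ cosβ]
γ' = 18.3 − 9.81 = 8.49 kN/m³
Numerator = 4.6 + 8.49·3.4·cos²35.8°·tan32.6° = 4.6 + 8.49·3.4·0.6578·0.6395 = 16.744 kPa
Denominator = 18.3·3.4·sin35.8°·cos35.8° = 18.3·3.4·0.5850·0.8111 = 29.520 kPa
FS = 16.744 / 29.520 = 0.567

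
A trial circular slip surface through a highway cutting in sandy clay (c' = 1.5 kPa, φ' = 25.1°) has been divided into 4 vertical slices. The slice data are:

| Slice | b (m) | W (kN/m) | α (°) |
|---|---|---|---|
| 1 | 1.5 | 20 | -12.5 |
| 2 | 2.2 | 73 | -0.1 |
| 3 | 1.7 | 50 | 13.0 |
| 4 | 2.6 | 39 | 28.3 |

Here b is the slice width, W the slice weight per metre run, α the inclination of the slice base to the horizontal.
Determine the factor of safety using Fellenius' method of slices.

Ordinary method of slices: FS = Σ[c'·Δl_i + (W_i cosα_i)·tanφ'] / Σ W_i sinα_i, with Δl_i = b_i / cosα_i.
Slice 1: Δl = 1.5/cos(-12.5°) = 1.536 m; N'_1 = 20·cos(-12.5°) = 19.5; c'Δl = 2.30; W sinα = -4.3
Slice 2: Δl = 2.2/cos(-0.1°) = 2.200 m; N'_2 = 73·cos(-0.1°) = 73.0; c'Δl = 3.30; W sinα = -0.1
Slice 3: Δl = 1.7/cos13.0° = 1.745 m; N'_3 = 50·cos13.0° = 48.7; c'Δl = 2.62; W sinα = 11.2
Slice 4: Δl = 2.6/cos28.3° = 2.953 m; N'_4 = 39·cos28.3° = 34.3; c'Δl = 4.43; W sinα = 18.5
Σc'Δl = 12.7 kN/m; ΣN' = 175.6 kN/m; ΣW sinα = 25.3 kN/m
Resisting = 12.7 + 175.6·tan25.1° = 12.7 + 82.2 = 94.9 kN/m
FS = 94.9 / 25.3 = 3.754

FS = 3.75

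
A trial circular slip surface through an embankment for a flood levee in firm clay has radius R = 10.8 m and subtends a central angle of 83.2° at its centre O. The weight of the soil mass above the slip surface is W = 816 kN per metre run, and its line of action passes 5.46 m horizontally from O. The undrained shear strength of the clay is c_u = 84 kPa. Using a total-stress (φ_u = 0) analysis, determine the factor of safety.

FS = 3.19

Taking moments about the centre O, the resisting moment is provided by the undrained shear strength acting along the arc:
Arc length L_a = R·θ = 10.8·(83.2°·π/180) = 10.8·1.4521 = 15.68 m
M_R = c_u·L_a·R = 84·15.68·10.8 = 14227.5 kN·m/m
M_D = W·d = 816·5.46 = 4455.4 kN·m/m
FS = M_R / M_D = 14227.5 / 4455.4 = 3.193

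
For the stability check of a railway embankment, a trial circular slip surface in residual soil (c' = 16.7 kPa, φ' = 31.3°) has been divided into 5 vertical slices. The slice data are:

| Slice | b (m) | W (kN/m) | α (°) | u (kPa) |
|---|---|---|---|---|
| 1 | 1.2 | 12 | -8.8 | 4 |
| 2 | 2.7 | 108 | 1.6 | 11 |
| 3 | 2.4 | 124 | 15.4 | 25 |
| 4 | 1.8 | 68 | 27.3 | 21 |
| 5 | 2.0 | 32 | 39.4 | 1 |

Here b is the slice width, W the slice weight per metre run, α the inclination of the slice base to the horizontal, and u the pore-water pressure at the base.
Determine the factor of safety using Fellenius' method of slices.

FS = 3.45

Ordinary method of slices: FS = Σ[c'·Δl_i + (W_i cosα_i − u_i·Δl_i)·tanφ'] / Σ W_i sinα_i, with Δl_i = b_i / cosα_i.
Slice 1: Δl = 1.2/cos(-8.8°) = 1.214 m; N'_1 = 12·cos(-8.8°) − 4·1.214 = 7.0; c'Δl = 20.28; W sinα = -1.8
Slice 2: Δl = 2.7/cos1.6° = 2.701 m; N'_2 = 108·cos1.6° − 11·2.701 = 78.2; c'Δl = 45.11; W sinα = 3.0
Slice 3: Δl = 2.4/cos15.4° = 2.489 m; N'_3 = 124·cos15.4° − 25·2.489 = 57.3; c'Δl = 41.57; W sinα = 32.9
Slice 4: Δl = 1.8/cos27.3° = 2.026 m; N'_4 = 68·cos27.3° − 21·2.026 = 17.9; c'Δl = 33.83; W sinα = 31.2
Slice 5: Δl = 2.0/cos39.4° = 2.588 m; N'_5 = 32·cos39.4° − 1·2.588 = 22.1; c'Δl = 43.22; W sinα = 20.3
Σc'Δl = 184.0 kN/m; ΣN' = 182.6 kN/m; ΣW sinα = 85.6 kN/m
Resisting = 184.0 + 182.6·tan31.3° = 184.0 + 111.0 = 295.0 kN/m
FS = 295.0 / 85.6 = 3.446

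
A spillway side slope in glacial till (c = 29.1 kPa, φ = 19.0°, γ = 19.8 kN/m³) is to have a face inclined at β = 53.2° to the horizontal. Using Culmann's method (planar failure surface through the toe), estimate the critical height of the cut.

Culmann's analysis gives the critical failure plane at α_cr = (β + φ)/2 = (53.2 + 19.0)/2 = 36.1°, and the critical height
H_c = (4c/γ) · sinβ cosφ / [1 − cos(β − φ)]
    = (4·29.1/19.8) · sin53.2°·cos19.0° / [1 − cos(34.2°)]
    = 5.879 · 0.8007·0.9455 / [1 − 0.8271]
    = 5.879 · 0.7571 / 0.1729
    = 25.74 m

H_c = 25.74 m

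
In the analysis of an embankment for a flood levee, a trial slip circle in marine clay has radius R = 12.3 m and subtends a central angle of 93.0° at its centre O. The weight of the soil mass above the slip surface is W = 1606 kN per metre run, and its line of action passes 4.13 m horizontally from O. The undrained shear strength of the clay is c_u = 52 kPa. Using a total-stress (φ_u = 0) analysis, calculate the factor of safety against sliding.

Taking moments about the centre O, the resisting moment is provided by the undrained shear strength acting along the arc:
Arc length L_a = R·θ = 12.3·(93.0°·π/180) = 12.3·1.6232 = 19.96 m
M_R = c_u·L_a·R = 52·19.96·12.3 = 12769.5 kN·m/m
M_D = W·d = 1606·4.13 = 6632.8 kN·m/m
FS = M_R / M_D = 12769.5 / 6632.8 = 1.925

FS = 1.93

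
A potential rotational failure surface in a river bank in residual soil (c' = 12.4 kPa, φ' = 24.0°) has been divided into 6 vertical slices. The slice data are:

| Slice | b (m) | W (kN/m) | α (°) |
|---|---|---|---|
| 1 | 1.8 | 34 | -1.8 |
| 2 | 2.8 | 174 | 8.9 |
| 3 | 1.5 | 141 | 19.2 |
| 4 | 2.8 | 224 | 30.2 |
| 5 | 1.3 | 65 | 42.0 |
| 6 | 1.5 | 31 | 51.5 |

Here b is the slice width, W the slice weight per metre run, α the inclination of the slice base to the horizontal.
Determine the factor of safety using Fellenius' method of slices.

Ordinary method of slices: FS = Σ[c'·Δl_i + (W_i cosα_i)·tanφ'] / Σ W_i sinα_i, with Δl_i = b_i / cosα_i.
Slice 1: Δl = 1.8/cos(-1.8°) = 1.801 m; N'_1 = 34·cos(-1.8°) = 34.0; c'Δl = 22.33; W sinα = -1.1
Slice 2: Δl = 2.8/cos8.9° = 2.834 m; N'_2 = 174·cos8.9° = 171.9; c'Δl = 35.14; W sinα = 26.9
Slice 3: Δl = 1.5/cos19.2° = 1.588 m; N'_3 = 141·cos19.2° = 133.2; c'Δl = 19.70; W sinα = 46.4
Slice 4: Δl = 2.8/cos30.2° = 3.240 m; N'_4 = 224·cos30.2° = 193.6; c'Δl = 40.17; W sinα = 112.7
Slice 5: Δl = 1.3/cos42.0° = 1.749 m; N'_5 = 65·cos42.0° = 48.3; c'Δl = 21.69; W sinα = 43.5
Slice 6: Δl = 1.5/cos51.5° = 2.410 m; N'_6 = 31·cos51.5° = 19.3; c'Δl = 29.88; W sinα = 24.3
Σc'Δl = 168.9 kN/m; ΣN' = 600.2 kN/m; ΣW sinα = 252.7 kN/m
Resisting = 168.9 + 600.2·tan24.0° = 168.9 + 267.2 = 436.2 kN/m
FS = 436.2 / 252.7 = 1.726

FS = 1.73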